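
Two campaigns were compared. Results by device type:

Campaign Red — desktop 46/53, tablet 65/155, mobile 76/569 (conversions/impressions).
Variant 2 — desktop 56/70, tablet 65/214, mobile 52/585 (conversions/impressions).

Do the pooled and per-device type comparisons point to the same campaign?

Yes

Desktop: Campaign Red 46/53 = 86.8%, Variant 2 56/70 = 80.0% → Campaign Red
Tablet: Campaign Red 65/155 = 41.9%, Variant 2 65/214 = 30.4% → Campaign Red
Mobile: Campaign Red 76/569 = 13.4%, Variant 2 52/585 = 8.9% → Campaign Red
Overall: Campaign Red 187/777 = 24.1%, Variant 2 173/869 = 19.9% → Campaign Red
Campaign Red wins overall and in every device group — no reversal.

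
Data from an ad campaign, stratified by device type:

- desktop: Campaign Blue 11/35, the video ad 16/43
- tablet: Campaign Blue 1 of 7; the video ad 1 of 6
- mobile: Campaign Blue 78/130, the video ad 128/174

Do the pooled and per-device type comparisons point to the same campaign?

Desktop: Campaign Blue 11/35 = 31.4%, the video ad 16/43 = 37.2% → the video ad
Tablet: Campaign Blue 1/7 = 14.3%, the video ad 1/6 = 16.7% → the video ad
Mobile: Campaign Blue 78/130 = 60.0%, the video ad 128/174 = 73.6% → the video ad
Overall: Campaign Blue 90/172 = 52.3%, the video ad 145/223 = 65.0% → the video ad
The video ad wins overall and in every device group — no reversal.

Yes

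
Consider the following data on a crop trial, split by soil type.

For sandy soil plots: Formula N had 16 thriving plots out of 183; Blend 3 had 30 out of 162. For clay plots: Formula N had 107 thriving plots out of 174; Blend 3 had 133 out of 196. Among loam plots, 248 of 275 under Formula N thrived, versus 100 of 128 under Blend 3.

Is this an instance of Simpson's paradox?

No

Sandy soil: Formula N 16/183 = 8.7%, Blend 3 30/162 = 18.5% → Blend 3
Clay: Formula N 107/174 = 61.5%, Blend 3 133/196 = 67.9% → Blend 3
Loam: Formula N 248/275 = 90.2%, Blend 3 100/128 = 78.1% → Formula N
Overall: Formula N 371/632 = 58.7%, Blend 3 263/486 = 54.1% → Formula N
Neither sweeps: Formula N wins 1 of 3 groups, Blend 3 wins 2. Formula N wins overall but not every group — no Simpson reversal.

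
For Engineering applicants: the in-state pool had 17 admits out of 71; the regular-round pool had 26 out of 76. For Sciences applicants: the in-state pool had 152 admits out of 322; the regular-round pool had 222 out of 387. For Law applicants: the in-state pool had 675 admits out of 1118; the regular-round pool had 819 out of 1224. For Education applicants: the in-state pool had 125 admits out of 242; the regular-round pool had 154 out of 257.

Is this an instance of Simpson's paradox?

No

Engineering: the in-state pool 17/71 = 23.9%, the regular-round pool 26/76 = 34.2% → the regular-round pool
Sciences: the in-state pool 152/322 = 47.2%, the regular-round pool 222/387 = 57.4% → the regular-round pool
Law: the in-state pool 675/1118 = 60.4%, the regular-round pool 819/1224 = 66.9% → the regular-round pool
Education: the in-state pool 125/242 = 51.7%, the regular-round pool 154/257 = 59.9% → the regular-round pool
Overall: the in-state pool 969/1753 = 55.3%, the regular-round pool 1221/1944 = 62.8% → the regular-round pool
The regular-round pool wins overall and in every department group — no reversal.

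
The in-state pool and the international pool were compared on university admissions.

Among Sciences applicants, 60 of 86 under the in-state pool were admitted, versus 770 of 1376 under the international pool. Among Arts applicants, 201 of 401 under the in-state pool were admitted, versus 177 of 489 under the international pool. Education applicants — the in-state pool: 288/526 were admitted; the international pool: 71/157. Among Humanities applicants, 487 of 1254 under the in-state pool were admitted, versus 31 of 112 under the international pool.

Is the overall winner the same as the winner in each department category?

Sciences: the in-state pool 60/86 = 69.8%, the international pool 770/1376 = 56.0% → the in-state pool
Arts: the in-state pool 201/401 = 50.1%, the international pool 177/489 = 36.2% → the in-state pool
Education: the in-state pool 288/526 = 54.8%, the international pool 71/157 = 45.2% → the in-state pool
Humanities: the in-state pool 487/1254 = 38.8%, the international pool 31/112 = 27.7% → the in-state pool
Overall: the in-state pool 1036/2267 = 45.7%, the international pool 1049/2134 = 49.2% → the international pool
The in-state pool wins each department group but the international pool wins overall — the comparison reverses. The in-state pool's applicants skew toward Humanities, which has a lower base rate.

No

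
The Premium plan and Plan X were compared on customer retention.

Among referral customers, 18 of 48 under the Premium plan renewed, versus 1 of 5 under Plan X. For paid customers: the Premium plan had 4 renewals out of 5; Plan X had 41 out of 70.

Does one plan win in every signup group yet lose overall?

Referral: the Premium plan 18/48 = 37.5%, Plan X 1/5 = 20.0% → the Premium plan
Paid: the Premium plan 4/5 = 80.0%, Plan X 41/70 = 58.6% → the Premium plan
Overall: the Premium plan 22/53 = 41.5%, Plan X 42/75 = 56.0% → Plan X
The Premium plan wins each signup group but Plan X wins overall — the comparison reverses. The Premium plan's customers skew toward referral, which has a lower base rate.

Yes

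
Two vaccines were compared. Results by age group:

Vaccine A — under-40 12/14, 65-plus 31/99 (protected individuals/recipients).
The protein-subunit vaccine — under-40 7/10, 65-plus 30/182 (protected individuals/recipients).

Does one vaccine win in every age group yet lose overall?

Under-40: Vaccine A 12/14 = 85.7%, the protein-subunit vaccine 7/10 = 70.0% → Vaccine A
65-plus: Vaccine A 31/99 = 31.3%, the protein-subunit vaccine 30/182 = 16.5% → Vaccine A
Overall: Vaccine A 43/113 = 38.1%, the protein-subunit vaccine 37/192 = 19.3% → Vaccine A
Vaccine A wins overall and in every age group — no reversal.

No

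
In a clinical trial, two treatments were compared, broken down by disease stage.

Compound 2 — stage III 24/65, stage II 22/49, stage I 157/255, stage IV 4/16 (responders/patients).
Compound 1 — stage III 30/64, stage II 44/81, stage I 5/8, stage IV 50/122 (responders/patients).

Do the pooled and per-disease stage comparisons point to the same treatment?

No

Stage III: Compound 2 24/65 = 36.9%, Compound 1 30/64 = 46.9% → Compound 1
Stage II: Compound 2 22/49 = 44.9%, Compound 1 44/81 = 54.3% → Compound 1
Stage I: Compound 2 157/255 = 61.6%, Compound 1 5/8 = 62.5% → Compound 1
Stage IV: Compound 2 4/16 = 25.0%, Compound 1 50/122 = 41.0% → Compound 1
Overall: Compound 2 207/385 = 53.8%, Compound 1 129/275 = 46.9% → Compound 2
Compound 1 wins each disease group but Compound 2 wins overall — the comparison reverses. Compound 1's patients skew toward stage IV, which has a lower base rate.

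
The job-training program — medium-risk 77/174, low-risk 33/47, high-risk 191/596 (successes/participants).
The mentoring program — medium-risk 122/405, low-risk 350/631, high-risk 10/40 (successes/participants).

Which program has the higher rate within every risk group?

the job-training program

Medium-risk: the job-training program 77/174 = 44.3%, the mentoring program 122/405 = 30.1% → the job-training program
Low-risk: the job-training program 33/47 = 70.2%, the mentoring program 350/631 = 55.5% → the job-training program
High-risk: the job-training program 191/596 = 32.0%, the mentoring program 10/40 = 25.0% → the job-training program
The job-training program has the higher rate in all 3 groups.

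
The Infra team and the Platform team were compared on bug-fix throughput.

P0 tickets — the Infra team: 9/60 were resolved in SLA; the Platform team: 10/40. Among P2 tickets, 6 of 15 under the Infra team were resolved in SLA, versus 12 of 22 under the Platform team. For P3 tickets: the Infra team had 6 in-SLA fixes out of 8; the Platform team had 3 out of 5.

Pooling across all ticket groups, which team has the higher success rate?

P0: the Infra team 9/60 = 15.0%, the Platform team 10/40 = 25.0% → the Platform team
P2: the Infra team 6/15 = 40.0%, the Platform team 12/22 = 54.5% → the Platform team
P3: the Infra team 6/8 = 75.0%, the Platform team 3/5 = 60.0% → the Infra team
Overall: the Infra team 21/83 = 25.3%, the Platform team 25/67 = 37.3% → the Platform team
(Neither sweeps every ticket group, but the Platform team has the higher pooled rate.)

the Platform team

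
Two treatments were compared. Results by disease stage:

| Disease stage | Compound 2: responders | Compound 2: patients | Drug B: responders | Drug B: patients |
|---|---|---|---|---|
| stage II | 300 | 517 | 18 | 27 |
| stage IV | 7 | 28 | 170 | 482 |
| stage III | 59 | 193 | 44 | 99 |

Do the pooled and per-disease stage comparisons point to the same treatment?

No

Stage II: Compound 2 300/517 = 58.0%, Drug B 18/27 = 66.7% → Drug B
Stage IV: Compound 2 7/28 = 25.0%, Drug B 170/482 = 35.3% → Drug B
Stage III: Compound 2 59/193 = 30.6%, Drug B 44/99 = 44.4% → Drug B
Overall: Compound 2 366/738 = 49.6%, Drug B 232/608 = 38.2% → Compound 2
Drug B wins each disease group but Compound 2 wins overall — the comparison reverses. Drug B's patients skew toward stage IV, which has a lower base rate.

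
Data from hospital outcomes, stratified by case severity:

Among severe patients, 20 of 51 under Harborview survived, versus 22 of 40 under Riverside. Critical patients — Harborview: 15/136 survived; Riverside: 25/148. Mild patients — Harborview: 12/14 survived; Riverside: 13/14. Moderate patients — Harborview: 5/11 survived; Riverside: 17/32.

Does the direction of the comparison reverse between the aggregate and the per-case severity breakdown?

No

Severe: Harborview 20/51 = 39.2%, Riverside 22/40 = 55.0% → Riverside
Critical: Harborview 15/136 = 11.0%, Riverside 25/148 = 16.9% → Riverside
Mild: Harborview 12/14 = 85.7%, Riverside 13/14 = 92.9% → Riverside
Moderate: Harborview 5/11 = 45.5%, Riverside 17/32 = 53.1% → Riverside
Overall: Harborview 52/212 = 24.5%, Riverside 77/234 = 32.9% → Riverside
Riverside wins overall and in every case group — no reversal.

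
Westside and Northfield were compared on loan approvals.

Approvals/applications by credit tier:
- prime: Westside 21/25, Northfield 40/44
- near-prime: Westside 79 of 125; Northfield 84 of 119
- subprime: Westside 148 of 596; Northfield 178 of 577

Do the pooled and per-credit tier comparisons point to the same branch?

Yes

Prime: Westside 21/25 = 84.0%, Northfield 40/44 = 90.9% → Northfield
Near-prime: Westside 79/125 = 63.2%, Northfield 84/119 = 70.6% → Northfield
Subprime: Westside 148/596 = 24.8%, Northfield 178/577 = 30.8% → Northfield
Overall: Westside 248/746 = 33.2%, Northfield 302/740 = 40.8% → Northfield
Northfield wins overall and in every credit group — no reversal.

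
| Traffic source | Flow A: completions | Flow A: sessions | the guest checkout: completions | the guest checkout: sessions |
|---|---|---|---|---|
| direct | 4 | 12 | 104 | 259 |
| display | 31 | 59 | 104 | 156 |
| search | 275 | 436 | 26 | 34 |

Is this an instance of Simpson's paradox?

Yes

Direct: Flow A 4/12 = 33.3%, the guest checkout 104/259 = 40.2% → the guest checkout
Display: Flow A 31/59 = 52.5%, the guest checkout 104/156 = 66.7% → the guest checkout
Search: Flow A 275/436 = 63.1%, the guest checkout 26/34 = 76.5% → the guest checkout
Overall: Flow A 310/507 = 61.1%, the guest checkout 234/449 = 52.1% → Flow A
The guest checkout wins each traffic group but Flow A wins overall — the comparison reverses. The guest checkout's sessions skew toward direct, which has a lower base rate.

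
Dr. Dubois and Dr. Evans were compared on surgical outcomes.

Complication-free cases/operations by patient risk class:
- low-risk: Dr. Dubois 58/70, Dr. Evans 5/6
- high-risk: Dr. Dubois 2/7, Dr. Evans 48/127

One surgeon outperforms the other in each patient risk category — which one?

Low-risk: Dr. Dubois 58/70 = 82.9%, Dr. Evans 5/6 = 83.3% → Dr. Evans
High-risk: Dr. Dubois 2/7 = 28.6%, Dr. Evans 48/127 = 37.8% → Dr. Evans
Dr. Evans has the higher rate in both groups.

Dr. Evans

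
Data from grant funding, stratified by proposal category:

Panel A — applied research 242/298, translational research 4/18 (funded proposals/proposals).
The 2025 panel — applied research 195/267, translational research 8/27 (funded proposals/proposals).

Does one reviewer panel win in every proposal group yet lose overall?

No

Applied research: Panel A 242/298 = 81.2%, the 2025 panel 195/267 = 73.0% → Panel A
Translational research: Panel A 4/18 = 22.2%, the 2025 panel 8/27 = 29.6% → the 2025 panel
Overall: Panel A 246/316 = 77.8%, the 2025 panel 203/294 = 69.0% → Panel A
Neither sweeps: Panel A wins 1 of 2 groups, the 2025 panel wins 1. Panel A wins overall but not every group — no Simpson reversal.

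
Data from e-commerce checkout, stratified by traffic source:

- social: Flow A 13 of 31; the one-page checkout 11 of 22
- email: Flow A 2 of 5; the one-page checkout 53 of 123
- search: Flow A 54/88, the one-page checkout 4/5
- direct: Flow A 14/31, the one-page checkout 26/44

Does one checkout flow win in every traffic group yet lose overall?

Social: Flow A 13/31 = 41.9%, the one-page checkout 11/22 = 50.0% → the one-page checkout
Email: Flow A 2/5 = 40.0%, the one-page checkout 53/123 = 43.1% → the one-page checkout
Search: Flow A 54/88 = 61.4%, the one-page checkout 4/5 = 80.0% → the one-page checkout
Direct: Flow A 14/31 = 45.2%, the one-page checkout 26/44 = 59.1% → the one-page checkout
Overall: Flow A 83/155 = 53.5%, the one-page checkout 94/194 = 48.5% → Flow A
The one-page checkout wins each traffic group but Flow A wins overall — the comparison reverses. The one-page checkout's sessions skew toward email, which has a lower base rate.

Yes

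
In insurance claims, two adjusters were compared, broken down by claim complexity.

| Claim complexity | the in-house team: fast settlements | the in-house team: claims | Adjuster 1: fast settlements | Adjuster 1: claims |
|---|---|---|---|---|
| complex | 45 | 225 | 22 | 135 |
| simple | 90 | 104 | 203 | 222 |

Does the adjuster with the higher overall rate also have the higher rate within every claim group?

Complex: the in-house team 45/225 = 20.0%, Adjuster 1 22/135 = 16.3% → the in-house team
Simple: the in-house team 90/104 = 86.5%, Adjuster 1 203/222 = 91.4% → Adjuster 1
Overall: the in-house team 135/329 = 41.0%, Adjuster 1 225/357 = 63.0% → Adjuster 1
Neither sweeps: the in-house team wins 1 of 2 groups, Adjuster 1 wins 1. Adjuster 1 wins overall but not every group — no Simpson reversal.

No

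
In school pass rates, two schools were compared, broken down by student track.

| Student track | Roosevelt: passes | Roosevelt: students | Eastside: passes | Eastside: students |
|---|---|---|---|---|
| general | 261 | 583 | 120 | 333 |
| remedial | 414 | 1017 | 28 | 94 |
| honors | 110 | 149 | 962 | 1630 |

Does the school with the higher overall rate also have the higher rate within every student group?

No

General: Roosevelt 261/583 = 44.8%, Eastside 120/333 = 36.0% → Roosevelt
Remedial: Roosevelt 414/1017 = 40.7%, Eastside 28/94 = 29.8% → Roosevelt
Honors: Roosevelt 110/149 = 73.8%, Eastside 962/1630 = 59.0% → Roosevelt
Overall: Roosevelt 785/1749 = 44.9%, Eastside 1110/2057 = 54.0% → Eastside
Roosevelt wins each student group but Eastside wins overall — the comparison reverses. Roosevelt's students skew toward remedial, which has a lower base rate.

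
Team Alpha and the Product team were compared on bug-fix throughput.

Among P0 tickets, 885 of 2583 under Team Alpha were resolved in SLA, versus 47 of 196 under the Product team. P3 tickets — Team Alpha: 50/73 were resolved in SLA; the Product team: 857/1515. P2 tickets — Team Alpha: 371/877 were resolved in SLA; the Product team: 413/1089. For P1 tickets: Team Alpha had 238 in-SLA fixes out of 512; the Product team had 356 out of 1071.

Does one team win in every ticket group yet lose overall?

Yes

P0: Team Alpha 885/2583 = 34.3%, the Product team 47/196 = 24.0% → Team Alpha
P3: Team Alpha 50/73 = 68.5%, the Product team 857/1515 = 56.6% → Team Alpha
P2: Team Alpha 371/877 = 42.3%, the Product team 413/1089 = 37.9% → Team Alpha
P1: Team Alpha 238/512 = 46.5%, the Product team 356/1071 = 33.2% → Team Alpha
Overall: Team Alpha 1544/4045 = 38.2%, the Product team 1673/3871 = 43.2% → the Product team
Team Alpha wins each ticket group but the Product team wins overall — the comparison reverses. Team Alpha's tickets skew toward P0, which has a lower base rate.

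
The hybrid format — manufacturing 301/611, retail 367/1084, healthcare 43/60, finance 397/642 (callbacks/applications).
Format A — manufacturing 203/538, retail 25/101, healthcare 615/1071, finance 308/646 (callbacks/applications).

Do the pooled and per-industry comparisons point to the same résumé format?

No

Manufacturing: the hybrid format 301/611 = 49.3%, Format A 203/538 = 37.7% → the hybrid format
Retail: the hybrid format 367/1084 = 33.9%, Format A 25/101 = 24.8% → the hybrid format
Healthcare: the hybrid format 43/60 = 71.7%, Format A 615/1071 = 57.4% → the hybrid format
Finance: the hybrid format 397/642 = 61.8%, Format A 308/646 = 47.7% → the hybrid format
Overall: the hybrid format 1108/2397 = 46.2%, Format A 1151/2356 = 48.9% → Format A
The hybrid format wins each industry group but Format A wins overall — the comparison reverses. The hybrid format's applications skew toward retail, which has a lower base rate.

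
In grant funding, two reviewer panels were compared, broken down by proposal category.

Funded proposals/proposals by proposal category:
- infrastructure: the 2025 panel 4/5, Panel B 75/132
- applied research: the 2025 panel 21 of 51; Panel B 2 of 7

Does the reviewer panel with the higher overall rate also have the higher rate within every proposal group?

No

Infrastructure: the 2025 panel 4/5 = 80.0%, Panel B 75/132 = 56.8% → the 2025 panel
Applied research: the 2025 panel 21/51 = 41.2%, Panel B 2/7 = 28.6% → the 2025 panel
Overall: the 2025 panel 25/56 = 44.6%, Panel B 77/139 = 55.4% → Panel B
The 2025 panel wins each proposal group but Panel B wins overall — the comparison reverses. The 2025 panel's proposals skew toward applied research, which has a lower base rate.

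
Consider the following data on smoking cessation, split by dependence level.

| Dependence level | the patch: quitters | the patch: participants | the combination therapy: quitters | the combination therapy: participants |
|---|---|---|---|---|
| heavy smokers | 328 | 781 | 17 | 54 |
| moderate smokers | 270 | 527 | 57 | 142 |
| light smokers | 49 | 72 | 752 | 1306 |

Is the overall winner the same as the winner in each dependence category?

Heavy smokers: the patch 328/781 = 42.0%, the combination therapy 17/54 = 31.5% → the patch
Moderate smokers: the patch 270/527 = 51.2%, the combination therapy 57/142 = 40.1% → the patch
Light smokers: the patch 49/72 = 68.1%, the combination therapy 752/1306 = 57.6% → the patch
Overall: the patch 647/1380 = 46.9%, the combination therapy 826/1502 = 55.0% → the combination therapy
The patch wins each dependence group but the combination therapy wins overall — the comparison reverses. The patch's participants skew toward heavy smokers, which has a lower base rate.

No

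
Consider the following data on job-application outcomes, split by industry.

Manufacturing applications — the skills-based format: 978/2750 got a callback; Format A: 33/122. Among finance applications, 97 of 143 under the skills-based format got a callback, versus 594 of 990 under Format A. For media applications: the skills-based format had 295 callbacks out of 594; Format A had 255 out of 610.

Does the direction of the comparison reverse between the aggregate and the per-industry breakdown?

Manufacturing: the skills-based format 978/2750 = 35.6%, Format A 33/122 = 27.0% → the skills-based format
Finance: the skills-based format 97/143 = 67.8%, Format A 594/990 = 60.0% → the skills-based format
Media: the skills-based format 295/594 = 49.7%, Format A 255/610 = 41.8% → the skills-based format
Overall: the skills-based format 1370/3487 = 39.3%, Format A 882/1722 = 51.2% → Format A
The skills-based format wins each industry group but Format A wins overall — the comparison reverses. The skills-based format's applications skew toward manufacturing, which has a lower base rate.

Yes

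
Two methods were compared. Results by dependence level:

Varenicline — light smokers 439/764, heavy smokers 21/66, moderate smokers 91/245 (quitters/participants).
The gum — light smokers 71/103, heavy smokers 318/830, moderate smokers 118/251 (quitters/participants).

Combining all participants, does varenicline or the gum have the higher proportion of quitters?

varenicline

Light smokers: varenicline 439/764 = 57.5%, the gum 71/103 = 68.9% → the gum
Heavy smokers: varenicline 21/66 = 31.8%, the gum 318/830 = 38.3% → the gum
Moderate smokers: varenicline 91/245 = 37.1%, the gum 118/251 = 47.0% → the gum
Overall: varenicline 551/1075 = 51.3%, the gum 507/1184 = 42.8% → varenicline
(The gum wins every dependence group but varenicline wins overall — the gum's participants skew toward the low-rate heavy smokers group.)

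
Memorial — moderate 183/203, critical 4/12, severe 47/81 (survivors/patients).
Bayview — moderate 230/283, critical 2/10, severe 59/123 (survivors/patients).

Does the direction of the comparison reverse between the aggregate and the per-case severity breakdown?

Moderate: Memorial 183/203 = 90.1%, Bayview 230/283 = 81.3% → Memorial
Critical: Memorial 4/12 = 33.3%, Bayview 2/10 = 20.0% → Memorial
Severe: Memorial 47/81 = 58.0%, Bayview 59/123 = 48.0% → Memorial
Overall: Memorial 234/296 = 79.1%, Bayview 291/416 = 70.0% → Memorial
Memorial wins overall and in every case group — no reversal.

No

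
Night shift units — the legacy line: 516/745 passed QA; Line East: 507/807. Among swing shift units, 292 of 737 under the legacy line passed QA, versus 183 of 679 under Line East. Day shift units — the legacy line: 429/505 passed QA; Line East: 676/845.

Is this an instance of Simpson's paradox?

Night shift: the legacy line 516/745 = 69.3%, Line East 507/807 = 62.8% → the legacy line
Swing shift: the legacy line 292/737 = 39.6%, Line East 183/679 = 27.0% → the legacy line
Day shift: the legacy line 429/505 = 85.0%, Line East 676/845 = 80.0% → the legacy line
Overall: the legacy line 1237/1987 = 62.3%, Line East 1366/2331 = 58.6% → the legacy line
The legacy line wins overall and in every shift group — no reversal.

No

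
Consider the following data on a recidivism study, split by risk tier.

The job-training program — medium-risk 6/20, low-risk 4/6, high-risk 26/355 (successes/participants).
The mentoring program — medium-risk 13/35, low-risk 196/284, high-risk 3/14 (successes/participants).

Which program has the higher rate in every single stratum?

the mentoring program

Medium-risk: the job-training program 6/20 = 30.0%, the mentoring program 13/35 = 37.1% → the mentoring program
Low-risk: the job-training program 4/6 = 66.7%, the mentoring program 196/284 = 69.0% → the mentoring program
High-risk: the job-training program 26/355 = 7.3%, the mentoring program 3/14 = 21.4% → the mentoring program
The mentoring program has the higher rate in all 3 groups.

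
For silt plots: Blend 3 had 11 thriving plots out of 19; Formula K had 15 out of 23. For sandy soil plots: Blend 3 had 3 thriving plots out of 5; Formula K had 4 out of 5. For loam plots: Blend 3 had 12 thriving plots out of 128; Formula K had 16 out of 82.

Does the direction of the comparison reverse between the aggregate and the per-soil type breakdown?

Silt: Blend 3 11/19 = 57.9%, Formula K 15/23 = 65.2% → Formula K
Sandy soil: Blend 3 3/5 = 60.0%, Formula K 4/5 = 80.0% → Formula K
Loam: Blend 3 12/128 = 9.4%, Formula K 16/82 = 19.5% → Formula K
Overall: Blend 3 26/152 = 17.1%, Formula K 35/110 = 31.8% → Formula K
Formula K wins overall and in every soil group — no reversal.

No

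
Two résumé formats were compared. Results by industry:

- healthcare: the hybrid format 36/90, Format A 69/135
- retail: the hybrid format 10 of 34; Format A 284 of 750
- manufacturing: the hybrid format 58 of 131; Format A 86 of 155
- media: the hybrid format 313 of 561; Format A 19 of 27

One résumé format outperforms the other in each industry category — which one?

Format A

Healthcare: the hybrid format 36/90 = 40.0%, Format A 69/135 = 51.1% → Format A
Retail: the hybrid format 10/34 = 29.4%, Format A 284/750 = 37.9% → Format A
Manufacturing: the hybrid format 58/131 = 44.3%, Format A 86/155 = 55.5% → Format A
Media: the hybrid format 313/561 = 55.8%, Format A 19/27 = 70.4% → Format A
Format A has the higher rate in all 4 groups.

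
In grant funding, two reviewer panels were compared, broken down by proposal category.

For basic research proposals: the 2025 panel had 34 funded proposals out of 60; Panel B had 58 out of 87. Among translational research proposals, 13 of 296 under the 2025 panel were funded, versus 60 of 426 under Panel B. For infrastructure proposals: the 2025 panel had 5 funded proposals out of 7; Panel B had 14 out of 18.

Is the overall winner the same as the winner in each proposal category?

Yes

Basic research: the 2025 panel 34/60 = 56.7%, Panel B 58/87 = 66.7% → Panel B
Translational research: the 2025 panel 13/296 = 4.4%, Panel B 60/426 = 14.1% → Panel B
Infrastructure: the 2025 panel 5/7 = 71.4%, Panel B 14/18 = 77.8% → Panel B
Overall: the 2025 panel 52/363 = 14.3%, Panel B 132/531 = 24.9% → Panel B
Panel B wins overall and in every proposal group — no reversal.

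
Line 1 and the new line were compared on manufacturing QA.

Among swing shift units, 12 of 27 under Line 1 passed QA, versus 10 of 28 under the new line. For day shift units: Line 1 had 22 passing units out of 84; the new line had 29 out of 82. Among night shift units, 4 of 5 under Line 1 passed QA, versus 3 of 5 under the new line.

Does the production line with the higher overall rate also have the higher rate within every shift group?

No

Swing shift: Line 1 12/27 = 44.4%, the new line 10/28 = 35.7% → Line 1
Day shift: Line 1 22/84 = 26.2%, the new line 29/82 = 35.4% → the new line
Night shift: Line 1 4/5 = 80.0%, the new line 3/5 = 60.0% → Line 1
Overall: Line 1 38/116 = 32.8%, the new line 42/115 = 36.5% → the new line
Neither sweeps: Line 1 wins 2 of 3 groups, the new line wins 1. The new line wins overall but not every group — no Simpson reversal.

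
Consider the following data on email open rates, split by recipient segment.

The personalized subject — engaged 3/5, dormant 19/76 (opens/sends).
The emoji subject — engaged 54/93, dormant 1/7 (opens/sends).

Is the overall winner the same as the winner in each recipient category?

No

Engaged: the personalized subject 3/5 = 60.0%, the emoji subject 54/93 = 58.1% → the personalized subject
Dormant: the personalized subject 19/76 = 25.0%, the emoji subject 1/7 = 14.3% → the personalized subject
Overall: the personalized subject 22/81 = 27.2%, the emoji subject 55/100 = 55.0% → the emoji subject
The personalized subject wins each recipient group but the emoji subject wins overall — the comparison reverses. The personalized subject's sends skew toward dormant, which has a lower base rate.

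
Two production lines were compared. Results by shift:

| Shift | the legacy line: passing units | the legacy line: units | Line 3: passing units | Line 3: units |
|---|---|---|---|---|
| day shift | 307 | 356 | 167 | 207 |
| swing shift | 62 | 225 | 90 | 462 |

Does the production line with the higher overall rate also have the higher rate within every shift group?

Yes

Day shift: the legacy line 307/356 = 86.2%, Line 3 167/207 = 80.7% → the legacy line
Swing shift: the legacy line 62/225 = 27.6%, Line 3 90/462 = 19.5% → the legacy line
Overall: the legacy line 369/581 = 63.5%, Line 3 257/669 = 38.4% → the legacy line
The legacy line wins overall and in every shift group — no reversal.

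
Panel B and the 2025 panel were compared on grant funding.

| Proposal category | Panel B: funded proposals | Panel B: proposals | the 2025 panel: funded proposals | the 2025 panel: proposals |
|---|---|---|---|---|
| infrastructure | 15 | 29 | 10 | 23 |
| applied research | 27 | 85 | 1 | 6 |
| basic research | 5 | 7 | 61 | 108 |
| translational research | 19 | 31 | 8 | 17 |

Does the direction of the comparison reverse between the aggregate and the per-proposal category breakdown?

Infrastructure: Panel B 15/29 = 51.7%, the 2025 panel 10/23 = 43.5% → Panel B
Applied research: Panel B 27/85 = 31.8%, the 2025 panel 1/6 = 16.7% → Panel B
Basic research: Panel B 5/7 = 71.4%, the 2025 panel 61/108 = 56.5% → Panel B
Translational research: Panel B 19/31 = 61.3%, the 2025 panel 8/17 = 47.1% → Panel B
Overall: Panel B 66/152 = 43.4%, the 2025 panel 80/154 = 51.9% → the 2025 panel
Panel B wins each proposal group but the 2025 panel wins overall — the comparison reverses. Panel B's proposals skew toward applied research, which has a lower base rate.

Yes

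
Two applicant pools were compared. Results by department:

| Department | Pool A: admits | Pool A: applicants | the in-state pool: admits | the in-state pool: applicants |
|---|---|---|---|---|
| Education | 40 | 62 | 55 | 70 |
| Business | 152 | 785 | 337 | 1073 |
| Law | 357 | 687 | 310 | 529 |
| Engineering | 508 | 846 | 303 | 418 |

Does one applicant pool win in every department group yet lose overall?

No

Education: Pool A 40/62 = 64.5%, the in-state pool 55/70 = 78.6% → the in-state pool
Business: Pool A 152/785 = 19.4%, the in-state pool 337/1073 = 31.4% → the in-state pool
Law: Pool A 357/687 = 52.0%, the in-state pool 310/529 = 58.6% → the in-state pool
Engineering: Pool A 508/846 = 60.0%, the in-state pool 303/418 = 72.5% → the in-state pool
Overall: Pool A 1057/2380 = 44.4%, the in-state pool 1005/2090 = 48.1% → the in-state pool
The in-state pool wins overall and in every department group — no reversal.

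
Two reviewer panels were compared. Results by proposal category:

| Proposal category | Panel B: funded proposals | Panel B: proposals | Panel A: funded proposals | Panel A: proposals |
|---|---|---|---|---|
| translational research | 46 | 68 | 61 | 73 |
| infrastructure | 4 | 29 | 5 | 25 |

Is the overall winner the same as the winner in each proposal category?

Translational research: Panel B 46/68 = 67.6%, Panel A 61/73 = 83.6% → Panel A
Infrastructure: Panel B 4/29 = 13.8%, Panel A 5/25 = 20.0% → Panel A
Overall: Panel B 50/97 = 51.5%, Panel A 66/98 = 67.3% → Panel A
Panel A wins overall and in every proposal group — no reversal.

Yes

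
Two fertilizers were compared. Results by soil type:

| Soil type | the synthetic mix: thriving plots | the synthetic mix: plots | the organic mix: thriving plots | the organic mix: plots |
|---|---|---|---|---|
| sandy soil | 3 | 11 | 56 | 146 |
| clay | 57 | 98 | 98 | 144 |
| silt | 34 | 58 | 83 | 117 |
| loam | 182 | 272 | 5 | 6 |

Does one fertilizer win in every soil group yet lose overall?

Yes

Sandy soil: the synthetic mix 3/11 = 27.3%, the organic mix 56/146 = 38.4% → the organic mix
Clay: the synthetic mix 57/98 = 58.2%, the organic mix 98/144 = 68.1% → the organic mix
Silt: the synthetic mix 34/58 = 58.6%, the organic mix 83/117 = 70.9% → the organic mix
Loam: the synthetic mix 182/272 = 66.9%, the organic mix 5/6 = 83.3% → the organic mix
Overall: the synthetic mix 276/439 = 62.9%, the organic mix 242/413 = 58.6% → the synthetic mix
The organic mix wins each soil group but the synthetic mix wins overall — the comparison reverses. The organic mix's plots skew toward sandy soil, which has a lower base rate.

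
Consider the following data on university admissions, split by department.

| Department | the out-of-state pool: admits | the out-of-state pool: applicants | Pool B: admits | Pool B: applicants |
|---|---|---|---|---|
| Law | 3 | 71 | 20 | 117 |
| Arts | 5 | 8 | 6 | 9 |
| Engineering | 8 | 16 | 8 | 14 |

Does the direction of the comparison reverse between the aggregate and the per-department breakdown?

Law: the out-of-state pool 3/71 = 4.2%, Pool B 20/117 = 17.1% → Pool B
Arts: the out-of-state pool 5/8 = 62.5%, Pool B 6/9 = 66.7% → Pool B
Engineering: the out-of-state pool 8/16 = 50.0%, Pool B 8/14 = 57.1% → Pool B
Overall: the out-of-state pool 16/95 = 16.8%, Pool B 34/140 = 24.3% → Pool B
Pool B wins overall and in every department group — no reversal.

No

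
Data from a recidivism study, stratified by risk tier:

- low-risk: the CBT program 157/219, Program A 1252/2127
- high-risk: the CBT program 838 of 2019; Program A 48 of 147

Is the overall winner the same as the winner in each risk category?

Low-risk: the CBT program 157/219 = 71.7%, Program A 1252/2127 = 58.9% → the CBT program
High-risk: the CBT program 838/2019 = 41.5%, Program A 48/147 = 32.7% → the CBT program
Overall: the CBT program 995/2238 = 44.5%, Program A 1300/2274 = 57.2% → Program A
The CBT program wins each risk group but Program A wins overall — the comparison reverses. The CBT program's participants skew toward high-risk, which has a lower base rate.

No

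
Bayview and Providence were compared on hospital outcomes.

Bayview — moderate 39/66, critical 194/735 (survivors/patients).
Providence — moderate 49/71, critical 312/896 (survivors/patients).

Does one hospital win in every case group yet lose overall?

Moderate: Bayview 39/66 = 59.1%, Providence 49/71 = 69.0% → Providence
Critical: Bayview 194/735 = 26.4%, Providence 312/896 = 34.8% → Providence
Overall: Bayview 233/801 = 29.1%, Providence 361/967 = 37.3% → Providence
Providence wins overall and in every case group — no reversal.

No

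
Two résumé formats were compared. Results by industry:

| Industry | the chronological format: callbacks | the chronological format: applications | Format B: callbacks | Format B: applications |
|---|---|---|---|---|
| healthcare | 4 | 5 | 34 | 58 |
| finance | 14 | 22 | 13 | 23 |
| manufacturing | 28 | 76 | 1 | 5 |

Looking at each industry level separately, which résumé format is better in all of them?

Healthcare: the chronological format 4/5 = 80.0%, Format B 34/58 = 58.6% → the chronological format
Finance: the chronological format 14/22 = 63.6%, Format B 13/23 = 56.5% → the chronological format
Manufacturing: the chronological format 28/76 = 36.8%, Format B 1/5 = 20.0% → the chronological format
The chronological format has the higher rate in all 3 groups.

the chronological format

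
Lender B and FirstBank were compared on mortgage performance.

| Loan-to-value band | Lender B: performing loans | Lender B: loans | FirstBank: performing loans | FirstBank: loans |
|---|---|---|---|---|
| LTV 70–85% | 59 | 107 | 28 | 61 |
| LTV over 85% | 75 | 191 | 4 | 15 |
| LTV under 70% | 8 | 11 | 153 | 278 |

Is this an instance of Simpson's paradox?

Yes

LTV 70–85%: Lender B 59/107 = 55.1%, FirstBank 28/61 = 45.9% → Lender B
LTV over 85%: Lender B 75/191 = 39.3%, FirstBank 4/15 = 26.7% → Lender B
LTV under 70%: Lender B 8/11 = 72.7%, FirstBank 153/278 = 55.0% → Lender B
Overall: Lender B 142/309 = 46.0%, FirstBank 185/354 = 52.3% → FirstBank
Lender B wins each loan-to-value group but FirstBank wins overall — the comparison reverses. Lender B's loans skew toward LTV over 85%, which has a lower base rate.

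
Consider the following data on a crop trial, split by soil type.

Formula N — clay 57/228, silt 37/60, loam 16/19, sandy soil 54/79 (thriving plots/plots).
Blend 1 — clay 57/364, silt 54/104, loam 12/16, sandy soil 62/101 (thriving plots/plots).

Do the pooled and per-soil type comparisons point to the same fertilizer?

Clay: Formula N 57/228 = 25.0%, Blend 1 57/364 = 15.7% → Formula N
Silt: Formula N 37/60 = 61.7%, Blend 1 54/104 = 51.9% → Formula N
Loam: Formula N 16/19 = 84.2%, Blend 1 12/16 = 75.0% → Formula N
Sandy soil: Formula N 54/79 = 68.4%, Blend 1 62/101 = 61.4% → Formula N
Overall: Formula N 164/386 = 42.5%, Blend 1 185/585 = 31.6% → Formula N
Formula N wins overall and in every soil group — no reversal.

Yes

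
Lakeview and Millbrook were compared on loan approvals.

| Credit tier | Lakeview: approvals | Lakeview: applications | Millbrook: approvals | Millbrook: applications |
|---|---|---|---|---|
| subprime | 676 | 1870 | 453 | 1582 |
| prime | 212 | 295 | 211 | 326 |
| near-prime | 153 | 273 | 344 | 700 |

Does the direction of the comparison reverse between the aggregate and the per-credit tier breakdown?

Subprime: Lakeview 676/1870 = 36.1%, Millbrook 453/1582 = 28.6% → Lakeview
Prime: Lakeview 212/295 = 71.9%, Millbrook 211/326 = 64.7% → Lakeview
Near-prime: Lakeview 153/273 = 56.0%, Millbrook 344/700 = 49.1% → Lakeview
Overall: Lakeview 1041/2438 = 42.7%, Millbrook 1008/2608 = 38.7% → Lakeview
Lakeview wins overall and in every credit group — no reversal.

No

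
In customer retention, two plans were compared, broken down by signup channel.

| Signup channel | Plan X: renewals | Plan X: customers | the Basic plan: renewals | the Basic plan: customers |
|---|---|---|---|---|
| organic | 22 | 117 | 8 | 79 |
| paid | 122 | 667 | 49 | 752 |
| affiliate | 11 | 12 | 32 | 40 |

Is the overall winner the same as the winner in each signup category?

Yes

Organic: Plan X 22/117 = 18.8%, the Basic plan 8/79 = 10.1% → Plan X
Paid: Plan X 122/667 = 18.3%, the Basic plan 49/752 = 6.5% → Plan X
Affiliate: Plan X 11/12 = 91.7%, the Basic plan 32/40 = 80.0% → Plan X
Overall: Plan X 155/796 = 19.5%, the Basic plan 89/871 = 10.2% → Plan X
Plan X wins overall and in every signup group — no reversal.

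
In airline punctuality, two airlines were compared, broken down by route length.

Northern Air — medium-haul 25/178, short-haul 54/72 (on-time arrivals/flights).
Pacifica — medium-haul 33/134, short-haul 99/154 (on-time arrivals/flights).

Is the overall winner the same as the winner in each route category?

Medium-haul: Northern Air 25/178 = 14.0%, Pacifica 33/134 = 24.6% → Pacifica
Short-haul: Northern Air 54/72 = 75.0%, Pacifica 99/154 = 64.3% → Northern Air
Overall: Northern Air 79/250 = 31.6%, Pacifica 132/288 = 45.8% → Pacifica
Neither sweeps: Northern Air wins 1 of 2 groups, Pacifica wins 1. Pacifica wins overall but not every group — no Simpson reversal.

No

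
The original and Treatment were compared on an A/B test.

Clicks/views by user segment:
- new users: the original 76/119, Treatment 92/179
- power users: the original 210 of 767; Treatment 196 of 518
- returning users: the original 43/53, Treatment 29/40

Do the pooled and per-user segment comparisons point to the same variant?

No

New users: the original 76/119 = 63.9%, Treatment 92/179 = 51.4% → the original
Power users: the original 210/767 = 27.4%, Treatment 196/518 = 37.8% → Treatment
Returning users: the original 43/53 = 81.1%, Treatment 29/40 = 72.5% → the original
Overall: the original 329/939 = 35.0%, Treatment 317/737 = 43.0% → Treatment
Neither sweeps: the original wins 2 of 3 groups, Treatment wins 1. Treatment wins overall but not every group — no Simpson reversal.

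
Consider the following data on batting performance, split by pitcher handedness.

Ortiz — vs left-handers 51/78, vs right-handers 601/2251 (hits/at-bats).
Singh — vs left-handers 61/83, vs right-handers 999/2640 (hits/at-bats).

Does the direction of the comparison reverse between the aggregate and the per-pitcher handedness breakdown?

No

Vs left-handers: Ortiz 51/78 = 65.4%, Singh 61/83 = 73.5% → Singh
Vs right-handers: Ortiz 601/2251 = 26.7%, Singh 999/2640 = 37.8% → Singh
Overall: Ortiz 652/2329 = 28.0%, Singh 1060/2723 = 38.9% → Singh
Singh wins overall and in every pitcher group — no reversal.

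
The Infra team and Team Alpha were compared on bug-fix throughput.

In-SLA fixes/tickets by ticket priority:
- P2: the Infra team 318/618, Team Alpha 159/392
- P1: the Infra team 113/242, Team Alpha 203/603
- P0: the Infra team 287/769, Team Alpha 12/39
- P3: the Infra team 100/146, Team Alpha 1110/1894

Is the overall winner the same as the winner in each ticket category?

No

P2: the Infra team 318/618 = 51.5%, Team Alpha 159/392 = 40.6% → the Infra team
P1: the Infra team 113/242 = 46.7%, Team Alpha 203/603 = 33.7% → the Infra team
P0: the Infra team 287/769 = 37.3%, Team Alpha 12/39 = 30.8% → the Infra team
P3: the Infra team 100/146 = 68.5%, Team Alpha 1110/1894 = 58.6% → the Infra team
Overall: the Infra team 818/1775 = 46.1%, Team Alpha 1484/2928 = 50.7% → Team Alpha
The Infra team wins each ticket group but Team Alpha wins overall — the comparison reverses. The Infra team's tickets skew toward P0, which has a lower base rate.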